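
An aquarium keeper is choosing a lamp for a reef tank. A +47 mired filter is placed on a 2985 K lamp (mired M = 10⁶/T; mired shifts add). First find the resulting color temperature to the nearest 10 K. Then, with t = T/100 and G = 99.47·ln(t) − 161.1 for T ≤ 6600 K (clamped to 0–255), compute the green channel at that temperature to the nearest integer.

164

M_in = 10⁶/2985 = 335.01; M_out = 335.01 + (+47) = 382.01.
T_out = 10⁶/382.01 = 2617.7 K → 2620 K; t = 26.2.
G = 99.47·ln 26.2 − 161.1 = 99.47·3.2658 − 161.1 = 163.745.
Rounded: 164.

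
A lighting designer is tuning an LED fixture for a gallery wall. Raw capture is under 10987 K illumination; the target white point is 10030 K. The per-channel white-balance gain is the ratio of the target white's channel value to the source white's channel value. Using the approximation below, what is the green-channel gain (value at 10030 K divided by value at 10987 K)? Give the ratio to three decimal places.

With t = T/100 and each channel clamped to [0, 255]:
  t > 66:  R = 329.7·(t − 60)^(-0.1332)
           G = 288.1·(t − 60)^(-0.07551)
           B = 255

1.016

At 10987 K (t = 109.87):
  G = 288.1·(109.87 − 60)^(-0.07551) = 288.1·49.87^(-0.07551) = 288.1·0.74438 = 214.457.
At 10030 K (t = 100.3):
  G = 288.1·(100.3 − 60)^(-0.07551) = 288.1·40.3^(-0.07551) = 288.1·0.75646 = 217.935.
Gain = 217.935 / 214.457 = 1.0162 → 1.016.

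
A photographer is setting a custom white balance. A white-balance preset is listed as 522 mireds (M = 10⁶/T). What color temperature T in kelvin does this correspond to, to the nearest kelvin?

1916 K

T = 10⁶ / 522 = 1915.71 K → 1916 K.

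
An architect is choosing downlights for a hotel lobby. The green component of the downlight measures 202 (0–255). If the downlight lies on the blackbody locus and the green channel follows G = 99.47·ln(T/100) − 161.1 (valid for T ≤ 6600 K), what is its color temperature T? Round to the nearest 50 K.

ln t = (202 + 161.1) / 99.47 = 3.6503.
t = e^3.6503 = 38.488.
T = 100·t = 3849 K → 3850 K to the nearest 50 K.

3850 K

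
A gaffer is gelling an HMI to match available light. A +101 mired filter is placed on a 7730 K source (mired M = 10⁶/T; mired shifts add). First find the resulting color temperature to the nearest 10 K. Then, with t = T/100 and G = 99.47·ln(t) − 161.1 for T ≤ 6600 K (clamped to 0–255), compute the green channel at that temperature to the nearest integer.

214

M_in = 10⁶/7730 = 129.37; M_out = 129.37 + (+101) = 230.37.
T_out = 10⁶/230.37 = 4340.9 K → 4340 K; t = 43.4.
G = 99.47·ln 43.4 − 161.1 = 99.47·3.7705 − 161.1 = 213.948.
Rounded: 214.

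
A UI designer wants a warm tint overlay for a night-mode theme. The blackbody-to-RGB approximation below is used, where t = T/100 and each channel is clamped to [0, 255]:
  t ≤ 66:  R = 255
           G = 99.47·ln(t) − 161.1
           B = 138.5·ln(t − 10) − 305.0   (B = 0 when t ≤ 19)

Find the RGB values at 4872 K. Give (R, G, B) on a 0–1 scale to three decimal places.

t = 4872/100 = 48.72; the t ≤ 66 branch applies.
R = 255 by definition for t ≤ 66.
G = 99.47·ln 48.72 − 161.1 = 99.47·3.8861 − 161.1 = 225.449.
B = 138.5·ln(48.72 − 10) − 305.0 = 138.5·ln 38.72 − 305.0 = 138.5·3.6564 − 305.0 = 201.405.
Dividing each by 255: (1.0000, 0.8841, 0.7898) → (1.000, 0.884, 0.790).

(1.000, 0.884, 0.790)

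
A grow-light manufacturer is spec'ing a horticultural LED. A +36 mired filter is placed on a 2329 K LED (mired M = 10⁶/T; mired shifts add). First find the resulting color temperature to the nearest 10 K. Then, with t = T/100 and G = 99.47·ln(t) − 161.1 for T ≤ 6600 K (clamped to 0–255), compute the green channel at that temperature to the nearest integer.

M_in = 10⁶/2329 = 429.37; M_out = 429.37 + (+36) = 465.37.
T_out = 10⁶/465.37 = 2148.8 K → 2150 K; t = 21.5.
G = 99.47·ln 21.5 − 161.1 = 99.47·3.0681 − 161.1 = 144.079.
Rounded: 144.

144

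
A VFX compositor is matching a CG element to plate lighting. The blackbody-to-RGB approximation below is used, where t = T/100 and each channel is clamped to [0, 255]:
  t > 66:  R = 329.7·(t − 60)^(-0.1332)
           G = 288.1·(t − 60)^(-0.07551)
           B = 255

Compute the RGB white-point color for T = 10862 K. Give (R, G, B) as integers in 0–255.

t = 10862/100 = 108.62; the t > 66 branch applies.
R = 329.7·(108.62 − 60)^(-0.1332) = 329.7·48.62^(-0.1332) = 329.7·0.59610 = 196.533.
G = 288.1·(108.62 − 60)^(-0.07551) = 288.1·48.62^(-0.07551) = 288.1·0.74581 = 214.868.
B = 255 by definition for t > 66.
Rounded: (197, 215, 255).

(197, 215, 255)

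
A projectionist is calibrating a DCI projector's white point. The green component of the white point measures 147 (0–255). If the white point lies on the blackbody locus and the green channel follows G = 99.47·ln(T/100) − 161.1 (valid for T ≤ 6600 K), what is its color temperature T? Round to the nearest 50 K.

ln t = (147 + 161.1) / 99.47 = 3.0974.
t = e^3.0974 = 22.141.
T = 100·t = 2214 K → 2200 K to the nearest 50 K.

2200 K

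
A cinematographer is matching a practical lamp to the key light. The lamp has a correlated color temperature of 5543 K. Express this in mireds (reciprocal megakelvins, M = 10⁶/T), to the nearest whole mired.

M = 10⁶ / 5543 = 180.408 → 180 mireds.

180 mireds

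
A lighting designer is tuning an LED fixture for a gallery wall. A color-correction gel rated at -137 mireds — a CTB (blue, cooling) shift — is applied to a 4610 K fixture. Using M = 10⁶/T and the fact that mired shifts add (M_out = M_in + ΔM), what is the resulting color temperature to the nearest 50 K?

M_in = 10⁶/4610 = 216.92 mireds.
M_out = 216.92 + (-137) = 79.92 mireds.
T_out = 10⁶/79.92 = 12512.6 K → 12500 K.

12500 K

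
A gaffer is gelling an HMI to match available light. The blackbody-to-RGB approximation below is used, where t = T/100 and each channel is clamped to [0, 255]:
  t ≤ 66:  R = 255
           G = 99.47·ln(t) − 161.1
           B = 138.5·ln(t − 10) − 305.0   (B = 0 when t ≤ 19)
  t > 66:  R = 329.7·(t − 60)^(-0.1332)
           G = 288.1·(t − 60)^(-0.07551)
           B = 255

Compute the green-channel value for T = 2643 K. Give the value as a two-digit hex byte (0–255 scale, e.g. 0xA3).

t = 2643/100 = 26.43; the t ≤ 66 branch applies.
G = 99.47·ln 26.43 − 161.1 = 99.47·3.2745 − 161.1 = 164.614.
Rounded: 165; in hex, 0xA5.

0xA5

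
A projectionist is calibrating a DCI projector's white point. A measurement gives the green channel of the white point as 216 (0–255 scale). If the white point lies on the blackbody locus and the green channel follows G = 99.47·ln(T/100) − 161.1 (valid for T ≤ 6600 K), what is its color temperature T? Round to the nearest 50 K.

ln t = (216 + 161.1) / 99.47 = 3.7911.
t = e^3.7911 = 44.305.
T = 100·t = 4430 K → 4450 K to the nearest 50 K.

4450 K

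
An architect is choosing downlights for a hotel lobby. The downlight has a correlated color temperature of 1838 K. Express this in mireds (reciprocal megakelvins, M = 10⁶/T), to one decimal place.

544.1 mireds

M = 10⁶ / 1838 = 544.070 → 544.1 mireds.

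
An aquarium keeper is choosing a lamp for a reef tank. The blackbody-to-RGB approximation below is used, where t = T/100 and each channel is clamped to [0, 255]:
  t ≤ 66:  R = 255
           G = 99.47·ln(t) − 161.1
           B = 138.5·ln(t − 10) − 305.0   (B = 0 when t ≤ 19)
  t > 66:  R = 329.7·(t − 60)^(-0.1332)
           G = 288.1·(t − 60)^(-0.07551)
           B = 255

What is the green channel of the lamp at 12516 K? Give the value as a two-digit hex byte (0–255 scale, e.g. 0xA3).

t = 12516/100 = 125.16; the t > 66 branch applies.
G = 288.1·(125.16 − 60)^(-0.07551) = 288.1·65.16^(-0.07551) = 288.1·0.72950 = 210.169.
Rounded: 210; in hex, 0xD2.

0xD2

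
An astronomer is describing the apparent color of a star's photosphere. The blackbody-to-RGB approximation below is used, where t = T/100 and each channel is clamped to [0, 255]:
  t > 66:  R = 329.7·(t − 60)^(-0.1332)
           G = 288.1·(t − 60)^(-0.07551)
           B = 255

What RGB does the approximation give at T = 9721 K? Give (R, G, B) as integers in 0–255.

(204, 219, 255)

t = 9721/100 = 97.21; the t > 66 branch applies.
R = 329.7·(97.21 − 60)^(-0.1332) = 329.7·37.21^(-0.1332) = 329.7·0.61771 = 203.661.
G = 288.1·(97.21 − 60)^(-0.07551) = 288.1·37.21^(-0.07551) = 288.1·0.76103 = 219.252.
B = 255 by definition for t > 66.
Rounded: (204, 219, 255).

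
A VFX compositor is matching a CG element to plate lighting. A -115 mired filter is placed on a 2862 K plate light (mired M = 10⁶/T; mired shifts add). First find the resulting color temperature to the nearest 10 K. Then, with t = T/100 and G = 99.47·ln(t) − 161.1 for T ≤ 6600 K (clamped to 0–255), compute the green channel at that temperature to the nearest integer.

M_in = 10⁶/2862 = 349.41; M_out = 349.41 + (-115) = 234.41.
T_out = 10⁶/234.41 = 4266.1 K → 4270 K; t = 42.7.
G = 99.47·ln 42.7 − 161.1 = 99.47·3.7542 − 161.1 = 212.330.
Rounded: 212.

212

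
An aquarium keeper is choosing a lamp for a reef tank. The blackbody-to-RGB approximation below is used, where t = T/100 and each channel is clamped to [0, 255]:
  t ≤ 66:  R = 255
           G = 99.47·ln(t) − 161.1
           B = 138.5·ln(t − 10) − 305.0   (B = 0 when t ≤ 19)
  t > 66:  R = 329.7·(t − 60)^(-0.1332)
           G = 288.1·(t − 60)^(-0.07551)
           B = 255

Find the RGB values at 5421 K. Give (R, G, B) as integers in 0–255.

t = 5421/100 = 54.21; the t ≤ 66 branch applies.
R = 255 by definition for t ≤ 66.
G = 99.47·ln 54.21 − 161.1 = 99.47·3.9929 − 161.1 = 236.070.
B = 138.5·ln(54.21 − 10) − 305.0 = 138.5·ln 44.21 − 305.0 = 138.5·3.7890 − 305.0 = 219.770.
Rounded: (255, 236, 220).

(255, 236, 220)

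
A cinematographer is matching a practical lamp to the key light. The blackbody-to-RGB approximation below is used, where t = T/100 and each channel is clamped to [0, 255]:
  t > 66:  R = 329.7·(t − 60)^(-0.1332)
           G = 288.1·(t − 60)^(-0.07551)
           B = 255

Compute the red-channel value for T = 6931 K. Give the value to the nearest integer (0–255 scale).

t = 6931/100 = 69.31; the t > 66 branch applies.
R = 329.7·(69.31 − 60)^(-0.1332) = 329.7·9.31^(-0.1332) = 329.7·0.74291 = 244.937.
Rounded: 245.

245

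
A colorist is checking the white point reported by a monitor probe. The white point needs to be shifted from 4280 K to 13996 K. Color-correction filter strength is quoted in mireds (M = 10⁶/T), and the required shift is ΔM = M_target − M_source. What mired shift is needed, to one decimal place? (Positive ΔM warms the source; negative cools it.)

-162.2 mireds

M_source = 10⁶/4280 = 233.645; M_target = 10⁶/13996 = 71.449.
ΔM = 71.449 − 233.645 = -162.196 → -162.2 mireds, a cooling shift.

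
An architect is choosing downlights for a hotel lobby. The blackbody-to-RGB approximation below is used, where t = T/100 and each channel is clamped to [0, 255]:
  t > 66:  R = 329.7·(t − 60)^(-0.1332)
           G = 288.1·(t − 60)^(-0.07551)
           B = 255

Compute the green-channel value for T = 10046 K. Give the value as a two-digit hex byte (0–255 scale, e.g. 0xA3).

t = 10046/100 = 100.46; the t > 66 branch applies.
G = 288.1·(100.46 − 60)^(-0.07551) = 288.1·40.46^(-0.07551) = 288.1·0.75623 = 217.870.
Rounded: 218; in hex, 0xDA.

0xDA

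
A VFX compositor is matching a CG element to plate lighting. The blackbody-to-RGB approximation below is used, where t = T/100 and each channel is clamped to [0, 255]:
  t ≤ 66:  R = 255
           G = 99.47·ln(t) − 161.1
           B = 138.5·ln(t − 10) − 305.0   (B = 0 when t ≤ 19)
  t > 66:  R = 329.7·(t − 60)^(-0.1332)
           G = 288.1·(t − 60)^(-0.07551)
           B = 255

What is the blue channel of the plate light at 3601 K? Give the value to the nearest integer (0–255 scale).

t = 3601/100 = 36.01; the t ≤ 66 branch applies.
B = 138.5·ln(36.01 − 10) − 305.0 = 138.5·ln 26.01 − 305.0 = 138.5·3.2585 − 305.0 = 146.300.
Rounded: 146.

146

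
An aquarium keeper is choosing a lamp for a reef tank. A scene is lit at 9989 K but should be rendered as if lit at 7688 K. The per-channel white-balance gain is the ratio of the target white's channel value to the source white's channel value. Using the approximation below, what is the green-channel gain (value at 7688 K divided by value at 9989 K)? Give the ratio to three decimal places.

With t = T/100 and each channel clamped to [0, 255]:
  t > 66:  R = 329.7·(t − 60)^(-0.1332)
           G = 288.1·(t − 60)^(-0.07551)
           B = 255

1.067

At 9989 K (t = 99.89):
  G = 288.1·(99.89 − 60)^(-0.07551) = 288.1·39.89^(-0.07551) = 288.1·0.75704 = 218.103.
At 7688 K (t = 76.88):
  G = 288.1·(76.88 − 60)^(-0.07551) = 288.1·16.88^(-0.07551) = 288.1·0.80783 = 232.736.
Gain = 232.736 / 218.103 = 1.0671 → 1.067.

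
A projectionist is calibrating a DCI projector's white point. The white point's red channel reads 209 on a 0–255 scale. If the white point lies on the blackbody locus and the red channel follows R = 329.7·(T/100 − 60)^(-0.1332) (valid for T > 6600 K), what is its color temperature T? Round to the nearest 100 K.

(t − 60)^(-0.1332) = 209/329.7 = 0.63391.
t − 60 = 0.63391^(1/-0.1332) = 0.63391^(-7.508) = 30.639, so t = 90.639.
T = 100·t = 9064 K → 9100 K to the nearest 100 K.

9100 K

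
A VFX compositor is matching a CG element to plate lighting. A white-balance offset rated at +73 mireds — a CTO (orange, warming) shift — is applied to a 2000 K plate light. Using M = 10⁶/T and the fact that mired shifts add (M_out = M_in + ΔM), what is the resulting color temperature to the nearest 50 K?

1750 K

M_in = 10⁶/2000 = 500.00 mireds.
M_out = 500.00 + (+73) = 573.00 mireds.
T_out = 10⁶/573.00 = 1745.2 K → 1750 K.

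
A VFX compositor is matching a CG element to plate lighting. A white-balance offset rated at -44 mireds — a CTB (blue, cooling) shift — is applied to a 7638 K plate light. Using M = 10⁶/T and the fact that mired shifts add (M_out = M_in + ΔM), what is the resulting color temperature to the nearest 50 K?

M_in = 10⁶/7638 = 130.92 mireds.
M_out = 130.92 + (-44) = 86.92 mireds.
T_out = 10⁶/86.92 = 11504.3 K → 11500 K.

11500 K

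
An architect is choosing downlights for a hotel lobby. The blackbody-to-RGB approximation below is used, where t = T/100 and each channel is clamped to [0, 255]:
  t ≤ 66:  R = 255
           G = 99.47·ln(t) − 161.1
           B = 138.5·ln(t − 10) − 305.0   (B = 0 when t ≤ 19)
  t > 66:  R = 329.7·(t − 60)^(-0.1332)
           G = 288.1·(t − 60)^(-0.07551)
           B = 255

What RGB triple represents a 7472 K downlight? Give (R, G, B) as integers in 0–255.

t = 7472/100 = 74.72; the t > 66 branch applies.
R = 329.7·(74.72 − 60)^(-0.1332) = 329.7·14.72^(-0.1332) = 329.7·0.69893 = 230.438.
G = 288.1·(74.72 − 60)^(-0.07551) = 288.1·14.72^(-0.07551) = 288.1·0.81623 = 235.155.
B = 255 by definition for t > 66.
Rounded: (230, 235, 255).

(230, 235, 255)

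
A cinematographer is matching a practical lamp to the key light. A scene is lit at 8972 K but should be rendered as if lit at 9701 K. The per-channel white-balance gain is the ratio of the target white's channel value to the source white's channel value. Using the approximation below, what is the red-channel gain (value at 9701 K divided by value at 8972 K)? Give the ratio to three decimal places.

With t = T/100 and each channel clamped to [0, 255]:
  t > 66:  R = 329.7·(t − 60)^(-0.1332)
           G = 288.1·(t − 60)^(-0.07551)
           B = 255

0.971

At 8972 K (t = 89.72):
  R = 329.7·(89.72 − 60)^(-0.1332) = 329.7·29.72^(-0.1332) = 329.7·0.63649 = 209.850.
At 9701 K (t = 97.01):
  R = 329.7·(97.01 − 60)^(-0.1332) = 329.7·37.01^(-0.1332) = 329.7·0.61816 = 203.807.
Gain = 203.807 / 209.850 = 0.9712 → 0.971.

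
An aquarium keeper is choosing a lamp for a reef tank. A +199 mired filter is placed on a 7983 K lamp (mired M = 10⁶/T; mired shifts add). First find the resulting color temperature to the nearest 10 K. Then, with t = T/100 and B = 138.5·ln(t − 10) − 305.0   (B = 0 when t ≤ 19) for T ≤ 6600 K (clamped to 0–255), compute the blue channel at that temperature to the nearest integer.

M_in = 10⁶/7983 = 125.27; M_out = 125.27 + (+199) = 324.27.
T_out = 10⁶/324.27 = 3083.9 K → 3080 K; t = 30.8.
B = 138.5·ln(30.8 − 10) − 305.0 = 138.5·ln 20.8 − 305.0 = 138.5·3.0350 − 305.0 = 115.341.
Rounded: 115.

115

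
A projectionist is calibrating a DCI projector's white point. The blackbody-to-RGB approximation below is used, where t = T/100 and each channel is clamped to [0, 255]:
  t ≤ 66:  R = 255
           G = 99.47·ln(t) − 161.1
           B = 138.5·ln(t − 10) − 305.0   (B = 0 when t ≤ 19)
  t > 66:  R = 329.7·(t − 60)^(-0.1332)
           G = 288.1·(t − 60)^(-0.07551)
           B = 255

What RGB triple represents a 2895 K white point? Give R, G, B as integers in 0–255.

t = 2895/100 = 28.95; the t ≤ 66 branch applies.
R = 255 by definition for t ≤ 66.
G = 99.47·ln 28.95 − 161.1 = 99.47·3.3656 − 161.1 = 173.673.
B = 138.5·ln(28.95 − 10) − 305.0 = 138.5·ln 18.95 − 305.0 = 138.5·2.9418 − 305.0 = 102.440.
Rounded: (255, 174, 102).

R=255, G=174, B=102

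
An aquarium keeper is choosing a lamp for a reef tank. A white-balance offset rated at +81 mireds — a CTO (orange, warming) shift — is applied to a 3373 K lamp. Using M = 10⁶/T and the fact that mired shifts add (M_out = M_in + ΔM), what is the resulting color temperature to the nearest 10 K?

2650 K

M_in = 10⁶/3373 = 296.47 mireds.
M_out = 296.47 + (+81) = 377.47 mireds.
T_out = 10⁶/377.47 = 2649.2 K → 2650 K.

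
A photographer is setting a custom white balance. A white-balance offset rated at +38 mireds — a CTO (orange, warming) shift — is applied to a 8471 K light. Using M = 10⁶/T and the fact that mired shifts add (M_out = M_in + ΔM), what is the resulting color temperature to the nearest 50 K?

M_in = 10⁶/8471 = 118.05 mireds.
M_out = 118.05 + (+38) = 156.05 mireds.
T_out = 10⁶/156.05 = 6408.2 K → 6400 K.

6400 K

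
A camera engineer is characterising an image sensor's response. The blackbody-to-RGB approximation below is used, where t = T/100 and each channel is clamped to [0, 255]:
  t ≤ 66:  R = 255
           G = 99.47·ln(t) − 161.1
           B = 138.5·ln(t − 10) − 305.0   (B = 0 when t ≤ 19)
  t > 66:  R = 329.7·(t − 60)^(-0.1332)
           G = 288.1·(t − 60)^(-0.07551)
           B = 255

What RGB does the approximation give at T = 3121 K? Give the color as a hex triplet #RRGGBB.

t = 3121/100 = 31.21; the t ≤ 66 branch applies.
R = 255 by definition for t ≤ 66.
G = 99.47·ln 31.21 − 161.1 = 99.47·3.4407 − 161.1 = 181.150.
B = 138.5·ln(31.21 − 10) − 305.0 = 138.5·ln 21.21 − 305.0 = 138.5·3.0545 − 305.0 = 118.044.
Rounded: (255, 181, 118).
In hex: #FFB576.

#FFB576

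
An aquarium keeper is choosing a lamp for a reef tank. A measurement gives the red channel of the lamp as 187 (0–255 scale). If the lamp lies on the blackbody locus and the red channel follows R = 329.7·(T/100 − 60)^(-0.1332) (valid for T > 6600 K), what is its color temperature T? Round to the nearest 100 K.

13100 K

(t − 60)^(-0.1332) = 187/329.7 = 0.56718.
t − 60 = 0.56718^(1/-0.1332) = 0.56718^(-7.508) = 70.620, so t = 130.620.
T = 100·t = 13062 K → 13100 K to the nearest 100 K.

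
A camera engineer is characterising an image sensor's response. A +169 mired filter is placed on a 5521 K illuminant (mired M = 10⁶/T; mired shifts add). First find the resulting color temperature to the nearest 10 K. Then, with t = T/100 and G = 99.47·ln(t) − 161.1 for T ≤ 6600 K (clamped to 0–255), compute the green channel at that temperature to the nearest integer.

172

M_in = 10⁶/5521 = 181.13; M_out = 181.13 + (+169) = 350.13.
T_out = 10⁶/350.13 = 2856.1 K → 2860 K; t = 28.6.
G = 99.47·ln 28.6 − 161.1 = 99.47·3.3534 − 161.1 = 172.463.
Rounded: 172.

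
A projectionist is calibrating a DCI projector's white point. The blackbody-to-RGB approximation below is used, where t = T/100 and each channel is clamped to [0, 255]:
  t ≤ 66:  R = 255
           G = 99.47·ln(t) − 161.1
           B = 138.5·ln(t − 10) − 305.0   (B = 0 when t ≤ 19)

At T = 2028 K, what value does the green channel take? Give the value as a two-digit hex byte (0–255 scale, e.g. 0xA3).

t = 2028/100 = 20.28; the t ≤ 66 branch applies.
G = 99.47·ln 20.28 − 161.1 = 99.47·3.0096 − 161.1 = 138.268.
Rounded: 138; in hex, 0x8A.

0x8A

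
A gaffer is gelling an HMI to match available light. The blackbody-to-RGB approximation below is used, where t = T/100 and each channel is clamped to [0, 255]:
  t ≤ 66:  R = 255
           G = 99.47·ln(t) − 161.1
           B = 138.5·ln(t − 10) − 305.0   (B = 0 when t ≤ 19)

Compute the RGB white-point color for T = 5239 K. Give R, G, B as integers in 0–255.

R=255, G=233, B=214

t = 5239/100 = 52.39; the t ≤ 66 branch applies.
R = 255 by definition for t ≤ 66.
G = 99.47·ln 52.39 − 161.1 = 99.47·3.9587 − 161.1 = 232.673.
B = 138.5·ln(52.39 − 10) − 305.0 = 138.5·ln 42.39 − 305.0 = 138.5·3.7469 − 305.0 = 213.947.
Rounded: (255, 233, 214).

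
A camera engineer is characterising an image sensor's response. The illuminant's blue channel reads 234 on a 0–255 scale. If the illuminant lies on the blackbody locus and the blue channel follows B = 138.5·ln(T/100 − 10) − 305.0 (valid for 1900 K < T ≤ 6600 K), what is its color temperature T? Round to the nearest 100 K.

5900 K

ln(t − 10) = (234 + 305.0) / 138.5 = 3.8917.
t − 10 = e^3.8917 = 48.994, so t = 58.994.
T = 100·t = 5899 K → 5900 K to the nearest 100 K.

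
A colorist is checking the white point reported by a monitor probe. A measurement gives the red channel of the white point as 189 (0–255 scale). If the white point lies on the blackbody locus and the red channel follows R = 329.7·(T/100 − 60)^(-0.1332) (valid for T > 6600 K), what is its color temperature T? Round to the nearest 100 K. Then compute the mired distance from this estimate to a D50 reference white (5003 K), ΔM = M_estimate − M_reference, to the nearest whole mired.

(t − 60)^(-0.1332) = 189/329.7 = 0.57325.
t − 60 = 0.57325^(1/-0.1332) = 0.57325^(-7.508) = 65.199, so t = 125.199.
T = 100·t = 12520 K → 12500 K to the nearest 100 K.
M_estimate = 10⁶/12500 = 80.00; M_reference = 10⁶/5003 = 199.88.
ΔM = 80.00 − 199.88 = -119.88 → -120 mireds.

-120 mireds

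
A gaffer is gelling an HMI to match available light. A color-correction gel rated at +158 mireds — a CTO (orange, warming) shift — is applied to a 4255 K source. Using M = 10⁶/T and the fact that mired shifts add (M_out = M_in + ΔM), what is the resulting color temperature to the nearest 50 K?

M_in = 10⁶/4255 = 235.02 mireds.
M_out = 235.02 + (+158) = 393.02 mireds.
T_out = 10⁶/393.02 = 2544.4 K → 2550 K.

2550 K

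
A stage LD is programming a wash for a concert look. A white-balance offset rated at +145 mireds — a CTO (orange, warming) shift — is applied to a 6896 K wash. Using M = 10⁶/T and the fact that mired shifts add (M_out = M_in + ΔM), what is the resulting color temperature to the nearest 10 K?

3450 K

M_in = 10⁶/6896 = 145.01 mireds.
M_out = 145.01 + (+145) = 290.01 mireds.
T_out = 10⁶/290.01 = 3448.1 K → 3450 K.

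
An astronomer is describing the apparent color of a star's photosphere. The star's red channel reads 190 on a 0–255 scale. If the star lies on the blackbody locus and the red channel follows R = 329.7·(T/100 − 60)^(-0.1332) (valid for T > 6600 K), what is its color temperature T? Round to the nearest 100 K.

(t − 60)^(-0.1332) = 190/329.7 = 0.57628.
t − 60 = 0.57628^(1/-0.1332) = 0.57628^(-7.508) = 62.667, so t = 122.667.
T = 100·t = 12267 K → 12300 K to the nearest 100 K.

12300 K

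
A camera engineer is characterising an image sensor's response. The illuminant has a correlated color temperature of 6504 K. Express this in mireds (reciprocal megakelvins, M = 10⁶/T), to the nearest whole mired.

M = 10⁶ / 6504 = 153.752 → 154 mireds.

154 mireds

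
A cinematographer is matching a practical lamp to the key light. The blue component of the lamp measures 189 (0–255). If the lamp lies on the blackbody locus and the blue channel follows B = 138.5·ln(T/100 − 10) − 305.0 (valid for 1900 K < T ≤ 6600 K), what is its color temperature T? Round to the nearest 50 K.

ln(t − 10) = (189 + 305.0) / 138.5 = 3.5668.
t − 10 = e^3.5668 = 35.403, so t = 45.403.
T = 100·t = 4540 K → 4550 K to the nearest 50 K.

4550 K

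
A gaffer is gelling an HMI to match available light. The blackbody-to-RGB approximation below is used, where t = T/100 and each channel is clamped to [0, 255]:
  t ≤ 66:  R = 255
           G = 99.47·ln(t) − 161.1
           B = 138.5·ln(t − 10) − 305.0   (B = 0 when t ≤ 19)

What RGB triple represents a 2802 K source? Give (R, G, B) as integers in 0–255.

t = 2802/100 = 28.02; the t ≤ 66 branch applies.
R = 255 by definition for t ≤ 66.
G = 99.47·ln 28.02 − 161.1 = 99.47·3.3329 − 161.1 = 170.425.
B = 138.5·ln(28.02 − 10) − 305.0 = 138.5·ln 18.02 − 305.0 = 138.5·2.8915 − 305.0 = 95.470.
Rounded: (255, 170, 95).

(255, 170, 95)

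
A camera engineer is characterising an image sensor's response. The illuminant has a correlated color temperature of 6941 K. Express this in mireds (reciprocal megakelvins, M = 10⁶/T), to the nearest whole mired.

M = 10⁶ / 6941 = 144.071 → 144 mireds.

144 mireds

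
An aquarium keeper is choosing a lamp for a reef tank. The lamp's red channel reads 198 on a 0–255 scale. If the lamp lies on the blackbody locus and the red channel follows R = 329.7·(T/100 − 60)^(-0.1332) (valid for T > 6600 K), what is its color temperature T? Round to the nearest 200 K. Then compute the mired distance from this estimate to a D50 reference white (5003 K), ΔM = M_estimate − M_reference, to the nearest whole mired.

-106 mireds

(t − 60)^(-0.1332) = 198/329.7 = 0.60055.
t − 60 = 0.60055^(1/-0.1332) = 0.60055^(-7.508) = 45.980, so t = 105.980.
T = 100·t = 10598 K → 10600 K to the nearest 200 K.
M_estimate = 10⁶/10600 = 94.34; M_reference = 10⁶/5003 = 199.88.
ΔM = 94.34 − 199.88 = -105.54 → -106 mireds.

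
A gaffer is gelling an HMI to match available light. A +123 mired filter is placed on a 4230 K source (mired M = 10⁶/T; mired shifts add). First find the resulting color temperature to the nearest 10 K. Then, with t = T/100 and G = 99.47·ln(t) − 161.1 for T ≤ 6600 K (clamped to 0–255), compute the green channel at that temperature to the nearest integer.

170

M_in = 10⁶/4230 = 236.41; M_out = 236.41 + (+123) = 359.41.
T_out = 10⁶/359.41 = 2782.4 K → 2780 K; t = 27.8.
G = 99.47·ln 27.8 − 161.1 = 99.47·3.3250 − 161.1 = 169.641.
Rounded: 170.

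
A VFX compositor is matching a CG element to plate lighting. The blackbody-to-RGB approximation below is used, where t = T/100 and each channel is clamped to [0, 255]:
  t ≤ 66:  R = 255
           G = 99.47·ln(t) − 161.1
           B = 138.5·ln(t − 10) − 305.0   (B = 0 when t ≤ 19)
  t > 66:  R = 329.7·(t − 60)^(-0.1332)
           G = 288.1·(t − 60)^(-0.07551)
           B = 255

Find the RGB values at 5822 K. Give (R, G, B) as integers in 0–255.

(255, 243, 232)

t = 5822/100 = 58.22; the t ≤ 66 branch applies.
R = 255 by definition for t ≤ 66.
G = 99.47·ln 58.22 − 161.1 = 99.47·4.0642 − 161.1 = 243.169.
B = 138.5·ln(58.22 − 10) − 305.0 = 138.5·ln 48.22 − 305.0 = 138.5·3.8758 − 305.0 = 231.795.
Rounded: (255, 243, 232).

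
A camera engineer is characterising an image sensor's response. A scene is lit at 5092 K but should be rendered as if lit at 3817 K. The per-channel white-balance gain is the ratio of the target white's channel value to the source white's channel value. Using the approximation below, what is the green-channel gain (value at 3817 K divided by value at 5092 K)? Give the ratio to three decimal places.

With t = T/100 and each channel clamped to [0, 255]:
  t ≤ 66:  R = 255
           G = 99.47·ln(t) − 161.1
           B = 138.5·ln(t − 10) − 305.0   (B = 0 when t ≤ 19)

0.875

At 5092 K (t = 50.92):
  G = 99.47·ln 50.92 − 161.1 = 99.47·3.9303 − 161.1 = 229.843.
At 3817 K (t = 38.17):
  G = 99.47·ln 38.17 − 161.1 = 99.47·3.6420 − 161.1 = 201.175.
Gain = 201.175 / 229.843 = 0.8753 → 0.875.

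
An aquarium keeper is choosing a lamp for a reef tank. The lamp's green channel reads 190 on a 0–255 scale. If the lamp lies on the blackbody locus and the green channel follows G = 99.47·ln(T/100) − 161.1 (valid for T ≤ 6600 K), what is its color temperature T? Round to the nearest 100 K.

3400 K

ln t = (190 + 161.1) / 99.47 = 3.5297.
t = e^3.5297 = 34.114.
T = 100·t = 3411 K → 3400 K to the nearest 100 K.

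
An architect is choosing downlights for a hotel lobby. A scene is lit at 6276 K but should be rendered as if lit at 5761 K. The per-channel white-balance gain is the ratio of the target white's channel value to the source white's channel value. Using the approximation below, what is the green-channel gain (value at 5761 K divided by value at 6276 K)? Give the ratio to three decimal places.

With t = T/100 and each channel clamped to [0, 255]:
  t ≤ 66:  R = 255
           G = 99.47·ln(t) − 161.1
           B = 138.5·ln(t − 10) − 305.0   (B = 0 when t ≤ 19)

At 6276 K (t = 62.76):
  G = 99.47·ln 62.76 − 161.1 = 99.47·4.1393 − 161.1 = 250.638.
At 5761 K (t = 57.61):
  G = 99.47·ln 57.61 − 161.1 = 99.47·4.0537 − 161.1 = 242.121.
Gain = 242.121 / 250.638 = 0.9660 → 0.966.

0.966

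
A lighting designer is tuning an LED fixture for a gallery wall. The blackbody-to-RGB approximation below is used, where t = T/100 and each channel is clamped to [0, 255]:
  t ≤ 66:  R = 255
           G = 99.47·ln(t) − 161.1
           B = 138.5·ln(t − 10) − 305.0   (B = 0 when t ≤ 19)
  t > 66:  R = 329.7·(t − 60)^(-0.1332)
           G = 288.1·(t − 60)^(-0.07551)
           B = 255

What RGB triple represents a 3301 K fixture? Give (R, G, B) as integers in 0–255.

(255, 187, 129)

t = 3301/100 = 33.01; the t ≤ 66 branch applies.
R = 255 by definition for t ≤ 66.
G = 99.47·ln 33.01 − 161.1 = 99.47·3.4968 − 161.1 = 186.728.
B = 138.5·ln(33.01 − 10) − 305.0 = 138.5·ln 23.01 − 305.0 = 138.5·3.1359 − 305.0 = 129.326.
Rounded: (255, 187, 129).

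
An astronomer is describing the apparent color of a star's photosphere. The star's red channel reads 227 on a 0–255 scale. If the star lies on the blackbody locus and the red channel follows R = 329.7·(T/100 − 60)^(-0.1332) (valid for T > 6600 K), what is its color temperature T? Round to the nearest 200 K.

7600 K

(t − 60)^(-0.1332) = 227/329.7 = 0.68850.
t − 60 = 0.68850^(1/-0.1332) = 0.68850^(-7.508) = 16.478, so t = 76.478.
T = 100·t = 7648 K → 7600 K to the nearest 200 K.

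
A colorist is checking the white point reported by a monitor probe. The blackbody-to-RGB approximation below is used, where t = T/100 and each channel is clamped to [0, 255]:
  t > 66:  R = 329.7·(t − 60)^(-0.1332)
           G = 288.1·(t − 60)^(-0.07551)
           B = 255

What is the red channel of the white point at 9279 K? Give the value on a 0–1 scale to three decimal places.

0.812

t = 9279/100 = 92.79; the t > 66 branch applies.
R = 329.7·(92.79 − 60)^(-0.1332) = 329.7·32.79^(-0.1332) = 329.7·0.62821 = 207.120.
On a 0–1 scale: 207.120/255 = 0.8122 → 0.812.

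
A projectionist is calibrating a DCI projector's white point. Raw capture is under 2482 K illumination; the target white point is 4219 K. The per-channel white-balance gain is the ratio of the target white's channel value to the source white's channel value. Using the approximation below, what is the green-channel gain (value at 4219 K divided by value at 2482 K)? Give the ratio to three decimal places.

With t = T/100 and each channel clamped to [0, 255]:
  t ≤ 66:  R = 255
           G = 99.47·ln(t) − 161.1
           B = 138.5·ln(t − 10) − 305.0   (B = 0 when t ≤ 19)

At 2482 K (t = 24.82):
  G = 99.47·ln 24.82 − 161.1 = 99.47·3.2116 − 161.1 = 158.363.
At 4219 K (t = 42.19):
  G = 99.47·ln 42.19 − 161.1 = 99.47·3.7422 − 161.1 = 211.135.
Gain = 211.135 / 158.363 = 1.3332 → 1.333.

1.333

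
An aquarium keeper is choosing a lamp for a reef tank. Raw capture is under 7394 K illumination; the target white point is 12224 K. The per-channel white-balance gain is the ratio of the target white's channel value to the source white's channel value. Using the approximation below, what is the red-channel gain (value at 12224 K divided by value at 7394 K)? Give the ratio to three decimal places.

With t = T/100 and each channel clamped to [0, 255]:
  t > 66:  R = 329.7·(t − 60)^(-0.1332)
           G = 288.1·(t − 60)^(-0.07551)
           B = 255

At 7394 K (t = 73.94):
  R = 329.7·(73.94 − 60)^(-0.1332) = 329.7·13.94^(-0.1332) = 329.7·0.70402 = 232.115.
At 12224 K (t = 122.24):
  R = 329.7·(122.24 − 60)^(-0.1332) = 329.7·62.24^(-0.1332) = 329.7·0.57681 = 190.173.
Gain = 190.173 / 232.115 = 0.8193 → 0.819.

0.819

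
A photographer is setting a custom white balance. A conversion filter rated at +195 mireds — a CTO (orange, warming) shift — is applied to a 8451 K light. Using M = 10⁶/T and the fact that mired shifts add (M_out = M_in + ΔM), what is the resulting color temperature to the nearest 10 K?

M_in = 10⁶/8451 = 118.33 mireds.
M_out = 118.33 + (+195) = 313.33 mireds.
T_out = 10⁶/313.33 = 3191.5 K → 3190 K.

3190 K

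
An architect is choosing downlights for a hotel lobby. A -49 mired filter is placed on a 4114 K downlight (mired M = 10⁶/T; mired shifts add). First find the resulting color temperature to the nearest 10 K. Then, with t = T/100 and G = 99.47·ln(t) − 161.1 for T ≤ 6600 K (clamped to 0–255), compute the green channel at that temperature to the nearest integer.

M_in = 10⁶/4114 = 243.07; M_out = 243.07 + (-49) = 194.07.
T_out = 10⁶/194.07 = 5152.7 K → 5150 K; t = 51.5.
G = 99.47·ln 51.5 − 161.1 = 99.47·3.9416 − 161.1 = 230.969.
Rounded: 231.

231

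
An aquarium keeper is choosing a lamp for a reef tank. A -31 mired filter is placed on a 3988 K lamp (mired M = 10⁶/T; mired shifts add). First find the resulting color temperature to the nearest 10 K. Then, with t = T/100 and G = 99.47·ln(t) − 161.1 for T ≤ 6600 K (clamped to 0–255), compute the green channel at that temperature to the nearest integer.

M_in = 10⁶/3988 = 250.75; M_out = 250.75 + (-31) = 219.75.
T_out = 10⁶/219.75 = 4550.6 K → 4550 K; t = 45.5.
G = 99.47·ln 45.5 − 161.1 = 99.47·3.8177 − 161.1 = 218.648.
Rounded: 219.

219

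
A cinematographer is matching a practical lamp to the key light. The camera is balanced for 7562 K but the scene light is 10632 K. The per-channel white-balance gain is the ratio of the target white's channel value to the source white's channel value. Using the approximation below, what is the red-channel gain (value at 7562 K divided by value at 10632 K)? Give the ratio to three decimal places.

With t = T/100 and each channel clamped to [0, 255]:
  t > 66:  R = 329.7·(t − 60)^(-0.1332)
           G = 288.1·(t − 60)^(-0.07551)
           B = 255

1.156

At 10632 K (t = 106.32):
  R = 329.7·(106.32 − 60)^(-0.1332) = 329.7·46.32^(-0.1332) = 329.7·0.59996 = 197.806.
At 7562 K (t = 75.62):
  R = 329.7·(75.62 − 60)^(-0.1332) = 329.7·15.62^(-0.1332) = 329.7·0.69343 = 228.623.
Gain = 228.623 / 197.806 = 1.1558 → 1.156.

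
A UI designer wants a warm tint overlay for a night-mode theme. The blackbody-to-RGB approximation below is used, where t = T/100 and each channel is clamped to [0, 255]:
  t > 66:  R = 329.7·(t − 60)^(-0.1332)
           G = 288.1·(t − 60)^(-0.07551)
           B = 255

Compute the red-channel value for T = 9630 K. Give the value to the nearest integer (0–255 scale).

t = 9630/100 = 96.3; the t > 66 branch applies.
R = 329.7·(96.3 − 60)^(-0.1332) = 329.7·36.3^(-0.1332) = 329.7·0.61976 = 204.333.
Rounded: 204.

204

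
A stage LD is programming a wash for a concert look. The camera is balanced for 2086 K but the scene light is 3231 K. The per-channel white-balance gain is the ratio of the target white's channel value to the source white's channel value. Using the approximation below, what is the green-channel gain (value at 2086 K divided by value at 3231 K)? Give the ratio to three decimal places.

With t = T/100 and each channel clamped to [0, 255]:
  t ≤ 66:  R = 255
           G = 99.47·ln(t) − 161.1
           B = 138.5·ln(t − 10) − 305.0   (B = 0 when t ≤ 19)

0.764

At 3231 K (t = 32.31):
  G = 99.47·ln 32.31 − 161.1 = 99.47·3.4754 − 161.1 = 184.596.
At 2086 K (t = 20.86):
  G = 99.47·ln 20.86 − 161.1 = 99.47·3.0378 − 161.1 = 141.073.
Gain = 141.073 / 184.596 = 0.7642 → 0.764.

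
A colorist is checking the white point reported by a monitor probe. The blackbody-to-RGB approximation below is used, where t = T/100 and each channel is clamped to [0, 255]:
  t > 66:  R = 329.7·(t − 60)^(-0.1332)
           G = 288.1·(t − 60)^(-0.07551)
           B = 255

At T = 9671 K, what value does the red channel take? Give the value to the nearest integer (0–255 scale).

204

t = 9671/100 = 96.71; the t > 66 branch applies.
R = 329.7·(96.71 − 60)^(-0.1332) = 329.7·36.71^(-0.1332) = 329.7·0.61883 = 204.028.
Rounded: 204.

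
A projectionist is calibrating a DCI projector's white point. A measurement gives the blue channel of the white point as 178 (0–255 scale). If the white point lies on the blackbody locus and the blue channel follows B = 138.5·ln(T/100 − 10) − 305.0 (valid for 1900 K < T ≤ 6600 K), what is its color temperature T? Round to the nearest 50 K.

ln(t − 10) = (178 + 305.0) / 138.5 = 3.4874.
t − 10 = e^3.4874 = 32.700, so t = 42.700.
T = 100·t = 4270 K → 4250 K to the nearest 50 K.

4250 K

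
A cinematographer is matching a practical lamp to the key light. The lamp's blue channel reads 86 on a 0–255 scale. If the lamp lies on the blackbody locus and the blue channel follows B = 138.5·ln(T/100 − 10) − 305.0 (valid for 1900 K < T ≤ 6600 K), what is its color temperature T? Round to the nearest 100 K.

ln(t − 10) = (86 + 305.0) / 138.5 = 2.8231.
t − 10 = e^2.8231 = 16.829, so t = 26.829.
T = 100·t = 2683 K → 2700 K to the nearest 100 K.

2700 K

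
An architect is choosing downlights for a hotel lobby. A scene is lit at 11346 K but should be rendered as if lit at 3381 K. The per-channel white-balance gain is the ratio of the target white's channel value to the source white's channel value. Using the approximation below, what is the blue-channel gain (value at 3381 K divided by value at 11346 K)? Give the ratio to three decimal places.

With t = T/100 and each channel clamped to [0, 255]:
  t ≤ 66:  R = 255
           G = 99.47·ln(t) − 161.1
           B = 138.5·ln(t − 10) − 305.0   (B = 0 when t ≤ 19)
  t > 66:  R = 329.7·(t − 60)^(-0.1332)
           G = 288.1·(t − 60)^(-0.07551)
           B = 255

0.526

At 11346 K (t = 113.46):
  B = 255 by definition for t > 66.
At 3381 K (t = 33.81):
  B = 138.5·ln(33.81 − 10) − 305.0 = 138.5·ln 23.81 − 305.0 = 138.5·3.1701 − 305.0 = 134.060.
Gain = 134.060 / 255.000 = 0.5257 → 0.526.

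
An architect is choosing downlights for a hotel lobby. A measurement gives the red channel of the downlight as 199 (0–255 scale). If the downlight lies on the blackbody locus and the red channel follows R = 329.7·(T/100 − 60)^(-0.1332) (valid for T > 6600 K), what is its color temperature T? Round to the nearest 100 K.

(t − 60)^(-0.1332) = 199/329.7 = 0.60358.
t − 60 = 0.60358^(1/-0.1332) = 0.60358^(-7.508) = 44.273, so t = 104.273.
T = 100·t = 10427 K → 10400 K to the nearest 100 K.

10400 K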